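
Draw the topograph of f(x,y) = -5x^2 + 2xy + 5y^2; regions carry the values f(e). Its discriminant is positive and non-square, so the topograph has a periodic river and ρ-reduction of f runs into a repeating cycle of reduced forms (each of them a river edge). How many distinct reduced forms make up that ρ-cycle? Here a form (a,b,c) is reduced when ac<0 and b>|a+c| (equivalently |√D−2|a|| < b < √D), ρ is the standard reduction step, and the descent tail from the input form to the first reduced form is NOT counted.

D = 104, ⌊√D⌋ = 10
river: ρ → (5,8,-2)
river: ρ → (-2,8,5)
river: ρ → (5,2,-5)
river: ρ → (-5,8,2)
river: ρ → (2,8,-5)
river: ρ → (-5,2,5)
ρ-cycle length = 6 (tail of 0 descent steps not counted)

6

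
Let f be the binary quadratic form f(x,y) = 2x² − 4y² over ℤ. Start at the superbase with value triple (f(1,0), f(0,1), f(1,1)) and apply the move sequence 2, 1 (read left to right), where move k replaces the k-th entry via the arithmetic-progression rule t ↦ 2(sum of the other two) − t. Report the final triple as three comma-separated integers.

start (2,-4,-2) = (f(1,0),f(0,1),f(1,1))
replace slot 2: 2·(2+(-2)) − (-4) = 4 → (2,4,-2)
replace slot 1: 2·(4+(-2)) − 2 = 2 → (2,4,-2)

2,4,-2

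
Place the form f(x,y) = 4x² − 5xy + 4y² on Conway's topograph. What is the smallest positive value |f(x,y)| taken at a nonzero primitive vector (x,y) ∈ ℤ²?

translate: b→3 (≡-5 mod 8), so (4,-5,4)→(4,3,3)
flip: (4,3,3)→(3,-3,4)
translate: b→3 (≡-3 mod 6), so (3,-3,4)→(3,3,4)
reduced (well bottom): (3,3,4) with a≤c, −a<b≤a
well minimum = a = 3

3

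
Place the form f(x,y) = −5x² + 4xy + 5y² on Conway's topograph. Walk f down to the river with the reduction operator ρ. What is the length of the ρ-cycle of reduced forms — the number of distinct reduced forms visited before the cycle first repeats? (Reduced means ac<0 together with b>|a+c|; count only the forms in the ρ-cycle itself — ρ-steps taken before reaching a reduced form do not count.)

D = 116, ⌊√D⌋ = 10
river: ρ → (5,6,-4)
river: ρ → (-4,10,1)
river: ρ → (1,10,-4)
river: ρ → (-4,6,5)
river: ρ → (5,4,-5)
river: ρ → (-5,6,4)
river: ρ → (4,10,-1)
river: ρ → (-1,10,4)
river: ρ → (4,6,-5)
river: ρ → (-5,4,5)
ρ-cycle length = 10 (tail of 0 descent steps not counted)

10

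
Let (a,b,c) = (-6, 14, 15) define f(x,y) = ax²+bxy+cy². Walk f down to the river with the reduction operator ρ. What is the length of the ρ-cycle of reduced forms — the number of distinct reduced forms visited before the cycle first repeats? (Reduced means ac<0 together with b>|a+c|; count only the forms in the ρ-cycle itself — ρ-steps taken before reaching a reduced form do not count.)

D = 556, ⌊√D⌋ = 23
river: ρ → (15,16,-5)
river: ρ → (-5,14,18)
river: ρ → (18,22,-1)
river: ρ → (-1,22,18)
river: ρ → (18,14,-5)
river: ρ → (-5,16,15)
river: ρ → (15,14,-6)
river: ρ → (-6,22,3)
river: ρ → (3,20,-13)
river: ρ → (-13,6,10)
river: ρ → (10,14,-9)
river: ρ → (-9,22,2)
river: ρ → (2,22,-9)
river: ρ → (-9,14,10)
river: ρ → (10,6,-13)
river: ρ → (-13,20,3)
river: ρ → (3,22,-6)
river: ρ → (-6,14,15)
ρ-cycle length = 18 (tail of 0 descent steps not counted)

18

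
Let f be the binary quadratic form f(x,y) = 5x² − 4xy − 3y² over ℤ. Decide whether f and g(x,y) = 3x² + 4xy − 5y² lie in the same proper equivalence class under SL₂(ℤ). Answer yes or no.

D₁ = 76, D₂ = 76
river cycle of f (length 6): (-3, 4, 5), (5, 6, -2), (-2, 6, 5), (5, 4, -3), (-3, 8, 1), (1, 8, -3)
river cycle of g (length 6): (-5, 6, 2), (2, 6, -5), (-5, 4, 3), (3, 8, -1), (-1, 8, 3), (3, 4, -5)
cycles differ ⇒ inequivalent

no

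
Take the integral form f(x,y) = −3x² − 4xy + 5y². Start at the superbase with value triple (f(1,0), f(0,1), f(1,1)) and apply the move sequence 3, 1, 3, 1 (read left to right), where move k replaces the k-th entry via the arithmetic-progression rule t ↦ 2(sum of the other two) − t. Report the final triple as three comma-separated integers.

start (-3,5,-2) = (f(1,0),f(0,1),f(1,1))
replace slot 3: 2·((-3)+5) − (-2) = 6 → (-3,5,6)
replace slot 1: 2·(5+6) − (-3) = 25 → (25,5,6)
replace slot 3: 2·(25+5) − 6 = 54 → (25,5,54)
replace slot 1: 2·(5+54) − 25 = 93 → (93,5,54)

93,5,54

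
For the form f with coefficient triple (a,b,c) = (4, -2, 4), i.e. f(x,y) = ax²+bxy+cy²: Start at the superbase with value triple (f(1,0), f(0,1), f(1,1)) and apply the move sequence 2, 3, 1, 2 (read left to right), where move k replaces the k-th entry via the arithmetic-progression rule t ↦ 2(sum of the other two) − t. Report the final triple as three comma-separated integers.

start (4,4,6) = (f(1,0),f(0,1),f(1,1))
replace slot 2: 2·(4+6) − 4 = 16 → (4,16,6)
replace slot 3: 2·(4+16) − 6 = 34 → (4,16,34)
replace slot 1: 2·(16+34) − 4 = 96 → (96,16,34)
replace slot 2: 2·(96+34) − 16 = 244 → (96,244,34)

96,244,34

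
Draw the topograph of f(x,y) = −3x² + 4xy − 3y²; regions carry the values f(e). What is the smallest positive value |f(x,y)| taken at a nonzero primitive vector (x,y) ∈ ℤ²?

translate: b→2 (≡-4 mod 6), so (3,-4,3)→(3,2,2)
flip: (3,2,2)→(2,-2,3)
translate: b→2 (≡-2 mod 4), so (2,-2,3)→(2,2,3)
reduced (well bottom): (2,2,3) with a≤c, −a<b≤a
well minimum |f| = |-2| = 2 (negative-definite)

2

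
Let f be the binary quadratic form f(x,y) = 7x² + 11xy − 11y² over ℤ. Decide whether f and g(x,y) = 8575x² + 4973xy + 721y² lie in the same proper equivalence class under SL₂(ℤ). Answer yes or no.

D₁ = 429, D₂ = 429
river cycle of f (length 6): (-11, 11, 7), (7, 17, -5), (-5, 13, 13), (13, 13, -5), (-5, 17, 7), (7, 11, -11)
river cycle of g (length 6): (7, 17, -5), (-5, 13, 13), (13, 13, -5), (-5, 17, 7), (7, 11, -11), (-11, 11, 7)
cycles coincide ⇒ equivalent

yes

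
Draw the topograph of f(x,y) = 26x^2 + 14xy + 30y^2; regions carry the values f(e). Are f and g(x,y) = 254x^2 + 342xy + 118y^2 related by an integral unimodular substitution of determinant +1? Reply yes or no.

D₁ = -2924, D₂ = -2924
f: reduced (well bottom): (26,14,30) with a≤c, −a<b≤a
g: translate: b→-166 (≡342 mod 508), so (254,342,118)→(254,-166,30)
g: flip: (254,-166,30)→(30,166,254)
g: translate: b→-14 (≡166 mod 60), so (30,166,254)→(30,-14,26)
g: flip: (30,-14,26)→(26,14,30)
g: reduced (well bottom): (26,14,30) with a≤c, −a<b≤a
reduced forms (26, 14, 30) vs (26, 14, 30) ⇒ equivalent

yes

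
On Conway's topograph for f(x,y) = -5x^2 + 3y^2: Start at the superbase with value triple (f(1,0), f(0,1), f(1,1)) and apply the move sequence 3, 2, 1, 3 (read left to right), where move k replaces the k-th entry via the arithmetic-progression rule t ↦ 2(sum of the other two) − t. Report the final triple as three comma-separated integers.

start (-5,3,-2) = (f(1,0),f(0,1),f(1,1))
replace slot 3: 2·((-5)+3) − (-2) = -2 → (-5,3,-2)
replace slot 2: 2·((-5)+(-2)) − 3 = -17 → (-5,-17,-2)
replace slot 1: 2·((-17)+(-2)) − (-5) = -33 → (-33,-17,-2)
replace slot 3: 2·((-33)+(-17)) − (-2) = -98 → (-33,-17,-98)

-33,-17,-98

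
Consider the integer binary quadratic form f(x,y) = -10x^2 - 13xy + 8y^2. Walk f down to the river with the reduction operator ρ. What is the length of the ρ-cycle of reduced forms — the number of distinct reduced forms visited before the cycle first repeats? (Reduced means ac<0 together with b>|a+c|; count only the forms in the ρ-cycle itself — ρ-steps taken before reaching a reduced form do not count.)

D = 489, ⌊√D⌋ = 22
descent: ρ → (8,13,-10)  [lands on river]
river: ρ → (-10,7,11)
river: ρ → (11,15,-6)
river: ρ → (-6,21,2)
river: ρ → (2,19,-16)
river: ρ → (-16,13,5)
river: ρ → (5,17,-10)
river: ρ → (-10,3,12)
river: ρ → (12,21,-1)
river: ρ → (-1,21,12)
river: ρ → (12,3,-10)
river: ρ → (-10,17,5)
river: ρ → (5,13,-16)
river: ρ → (-16,19,2)
river: ρ → (2,21,-6)
river: ρ → (-6,15,11)
river: ρ → (11,7,-10)
river: ρ → (-10,13,8)
river: ρ → (8,19,-4)
river: ρ → (-4,21,3)
river: ρ → (3,21,-4)
river: ρ → (-4,19,8)
ρ-cycle length = 22 (tail of 1 descent step not counted)

22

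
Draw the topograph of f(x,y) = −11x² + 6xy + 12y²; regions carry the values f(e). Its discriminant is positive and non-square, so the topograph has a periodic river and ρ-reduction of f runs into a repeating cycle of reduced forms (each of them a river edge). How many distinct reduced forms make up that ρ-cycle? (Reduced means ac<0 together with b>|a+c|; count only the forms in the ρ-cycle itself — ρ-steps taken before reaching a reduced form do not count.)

D = 564, ⌊√D⌋ = 23
river: ρ → (12,18,-5)
river: ρ → (-5,22,4)
river: ρ → (4,18,-15)
river: ρ → (-15,12,7)
river: ρ → (7,16,-11)
river: ρ → (-11,6,12)
ρ-cycle length = 6 (tail of 0 descent steps not counted)

6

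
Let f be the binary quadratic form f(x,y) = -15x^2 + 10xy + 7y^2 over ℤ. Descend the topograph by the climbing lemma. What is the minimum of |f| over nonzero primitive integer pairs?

river: ρ → (7,18,-7)
river: ρ → (-7,10,15)
river: ρ → (15,20,-2)
river: ρ → (-2,20,15)
river: ρ → (15,10,-7)
river: ρ → (-7,18,7)
river: ρ → (7,10,-15)
river: ρ → (-15,20,2)
river: ρ → (2,20,-15)
river: ρ → (-15,10,7)
closes: descent 0, river 10
min |a| on river = 2

2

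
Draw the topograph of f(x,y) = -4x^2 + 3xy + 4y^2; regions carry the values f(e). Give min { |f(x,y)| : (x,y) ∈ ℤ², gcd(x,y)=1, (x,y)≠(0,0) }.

river: ρ → (4,5,-3)
river: ρ → (-3,7,2)
river: ρ → (2,5,-6)
river: ρ → (-6,7,1)
river: ρ → (1,7,-6)
river: ρ → (-6,5,2)
river: ρ → (2,7,-3)
river: ρ → (-3,5,4)
river: ρ → (4,3,-4)
river: ρ → (-4,5,3)
river: ρ → (3,7,-2)
river: ρ → (-2,5,6)
river: ρ → (6,7,-1)
river: ρ → (-1,7,6)
river: ρ → (6,5,-2)
river: ρ → (-2,7,3)
river: ρ → (3,5,-4)
river: ρ → (-4,3,4)
closes: descent 0, river 18
min |a| on river = 1

1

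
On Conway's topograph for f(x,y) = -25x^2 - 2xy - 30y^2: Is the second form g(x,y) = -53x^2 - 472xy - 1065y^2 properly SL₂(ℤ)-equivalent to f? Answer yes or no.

D₁ = -2996, D₂ = -2996
f is negative-definite; reduce −f:
−f: reduced (well bottom): (25,2,30) with a≤c, −a<b≤a
flip sign back: reduced form of f is (-25,-2,-30)
g is negative-definite; reduce −g:
−g: translate: b→48 (≡472 mod 106), so (53,472,1065)→(53,48,25)
−g: flip: (53,48,25)→(25,-48,53)
−g: translate: b→2 (≡-48 mod 50), so (25,-48,53)→(25,2,30)
−g: reduced (well bottom): (25,2,30) with a≤c, −a<b≤a
flip sign back: reduced form of g is (-25,-2,-30)
reduced forms (-25, -2, -30) vs (-25, -2, -30) ⇒ equivalent

yes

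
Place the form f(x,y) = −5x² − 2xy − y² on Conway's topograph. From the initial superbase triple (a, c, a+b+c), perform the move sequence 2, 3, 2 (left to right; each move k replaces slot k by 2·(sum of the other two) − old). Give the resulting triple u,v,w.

start (-5,-1,-8) = (f(1,0),f(0,1),f(1,1))
replace slot 2: 2·((-5)+(-8)) − (-1) = -25 → (-5,-25,-8)
replace slot 3: 2·((-5)+(-25)) − (-8) = -52 → (-5,-25,-52)
replace slot 2: 2·((-5)+(-52)) − (-25) = -89 → (-5,-89,-52)

-5,-89,-52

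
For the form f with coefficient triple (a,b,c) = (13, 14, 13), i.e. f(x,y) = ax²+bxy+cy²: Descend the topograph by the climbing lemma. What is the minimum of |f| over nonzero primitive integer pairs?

translate: b→-12 (≡14 mod 26), so (13,14,13)→(13,-12,12)
flip: (13,-12,12)→(12,12,13)
reduced (well bottom): (12,12,13) with a≤c, −a<b≤a
well minimum = a = 12

12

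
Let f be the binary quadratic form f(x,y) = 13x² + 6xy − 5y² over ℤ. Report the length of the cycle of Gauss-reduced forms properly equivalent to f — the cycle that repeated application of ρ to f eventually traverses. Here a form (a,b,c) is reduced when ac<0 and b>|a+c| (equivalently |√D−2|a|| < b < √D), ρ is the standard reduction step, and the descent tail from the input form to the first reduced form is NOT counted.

D = 296, ⌊√D⌋ = 17
descent: ρ → (-5,14,5)  [lands on river]
river: ρ → (5,16,-2)
river: ρ → (-2,16,5)
river: ρ → (5,14,-5)
river: ρ → (-5,16,2)
river: ρ → (2,16,-5)
ρ-cycle length = 6 (tail of 1 descent step not counted)

6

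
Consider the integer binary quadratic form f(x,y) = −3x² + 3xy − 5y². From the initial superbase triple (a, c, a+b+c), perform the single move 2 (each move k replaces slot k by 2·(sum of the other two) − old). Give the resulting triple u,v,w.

start (-3,-5,-5) = (f(1,0),f(0,1),f(1,1))
replace slot 2: 2·((-3)+(-5)) − (-5) = -11 → (-3,-11,-5)

-3,-11,-5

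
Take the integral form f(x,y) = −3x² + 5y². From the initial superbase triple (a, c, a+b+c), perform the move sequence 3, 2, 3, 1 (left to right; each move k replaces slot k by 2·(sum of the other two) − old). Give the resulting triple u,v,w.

start (-3,5,2) = (f(1,0),f(0,1),f(1,1))
replace slot 3: 2·((-3)+5) − 2 = 2 → (-3,5,2)
replace slot 2: 2·((-3)+2) − 5 = -7 → (-3,-7,2)
replace slot 3: 2·((-3)+(-7)) − 2 = -22 → (-3,-7,-22)
replace slot 1: 2·((-7)+(-22)) − (-3) = -55 → (-55,-7,-22)

-55,-7,-22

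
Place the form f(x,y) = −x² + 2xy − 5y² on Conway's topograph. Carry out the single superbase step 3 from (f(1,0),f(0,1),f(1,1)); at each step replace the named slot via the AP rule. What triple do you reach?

start (-1,-5,-4) = (f(1,0),f(0,1),f(1,1))
replace slot 3: 2·((-1)+(-5)) − (-4) = -8 → (-1,-5,-8)

-1,-5,-8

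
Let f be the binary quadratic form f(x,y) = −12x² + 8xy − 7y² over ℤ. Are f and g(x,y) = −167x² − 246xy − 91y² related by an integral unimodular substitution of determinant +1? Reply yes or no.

D₁ = -272, D₂ = -272
f is negative-definite; reduce −f:
−f: flip: (12,-8,7)→(7,8,12)
−f: translate: b→-6 (≡8 mod 14), so (7,8,12)→(7,-6,11)
−f: reduced (well bottom): (7,-6,11) with a≤c, −a<b≤a
flip sign back: reduced form of f is (-7,6,-11)
g is negative-definite; reduce −g:
−g: translate: b→-88 (≡246 mod 334), so (167,246,91)→(167,-88,12)
−g: flip: (167,-88,12)→(12,88,167)
−g: translate: b→-8 (≡88 mod 24), so (12,88,167)→(12,-8,7)
−g: flip: (12,-8,7)→(7,8,12)
−g: translate: b→-6 (≡8 mod 14), so (7,8,12)→(7,-6,11)
−g: reduced (well bottom): (7,-6,11) with a≤c, −a<b≤a
flip sign back: reduced form of g is (-7,6,-11)
reduced forms (-7, 6, -11) vs (-7, 6, -11) ⇒ equivalent

yes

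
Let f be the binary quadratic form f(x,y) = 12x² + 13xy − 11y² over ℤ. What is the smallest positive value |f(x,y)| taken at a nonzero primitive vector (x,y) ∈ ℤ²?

river: ρ → (-11,9,14)
river: ρ → (14,19,-6)
river: ρ → (-6,17,17)
river: ρ → (17,17,-6)
river: ρ → (-6,19,14)
river: ρ → (14,9,-11)
river: ρ → (-11,13,12)
river: ρ → (12,11,-12)
river: ρ → (-12,13,11)
river: ρ → (11,9,-14)
river: ρ → (-14,19,6)
river: ρ → (6,17,-17)
river: ρ → (-17,17,6)
river: ρ → (6,19,-14)
river: ρ → (-14,9,11)
river: ρ → (11,13,-12)
river: ρ → (-12,11,12)
river: ρ → (12,13,-11)
closes: descent 0, river 18
min |a| on river = 6

6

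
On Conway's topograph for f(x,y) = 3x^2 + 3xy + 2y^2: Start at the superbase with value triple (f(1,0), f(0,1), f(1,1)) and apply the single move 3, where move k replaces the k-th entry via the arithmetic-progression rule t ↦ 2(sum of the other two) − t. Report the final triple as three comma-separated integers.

start (3,2,8) = (f(1,0),f(0,1),f(1,1))
replace slot 3: 2·(3+2) − 8 = 2 → (3,2,2)

3,2,2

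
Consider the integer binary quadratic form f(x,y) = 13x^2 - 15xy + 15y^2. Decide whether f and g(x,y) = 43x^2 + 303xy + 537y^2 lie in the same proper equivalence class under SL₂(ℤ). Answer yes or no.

D₁ = -555, D₂ = -555
f: translate: b→11 (≡-15 mod 26), so (13,-15,15)→(13,11,13)
f: reduced (well bottom): (13,11,13) with a≤c, −a<b≤a
g: translate: b→-41 (≡303 mod 86), so (43,303,537)→(43,-41,13)
g: flip: (43,-41,13)→(13,41,43)
g: translate: b→-11 (≡41 mod 26), so (13,41,43)→(13,-11,13)
g: flip: (13,-11,13)→(13,11,13)
g: reduced (well bottom): (13,11,13) with a≤c, −a<b≤a
reduced forms (13, 11, 13) vs (13, 11, 13) ⇒ equivalent

yes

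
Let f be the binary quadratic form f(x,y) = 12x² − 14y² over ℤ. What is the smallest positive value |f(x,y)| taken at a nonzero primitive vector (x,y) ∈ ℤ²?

descent: ρ → (-14,0,12)
descent: ρ → (12,24,-2)  [lands on river]
river: ρ → (-2,24,12)
closes: descent 2, river 2
min |a| on river = 2

2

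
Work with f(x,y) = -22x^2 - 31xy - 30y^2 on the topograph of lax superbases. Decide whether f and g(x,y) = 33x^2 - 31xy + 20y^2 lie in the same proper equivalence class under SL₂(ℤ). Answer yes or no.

D₁ = -1679, D₂ = -1679
f is negative-definite; reduce −f:
−f: translate: b→-13 (≡31 mod 44), so (22,31,30)→(22,-13,21)
−f: flip: (22,-13,21)→(21,13,22)
−f: reduced (well bottom): (21,13,22) with a≤c, −a<b≤a
flip sign back: reduced form of f is (-21,-13,-22)
g: flip: (33,-31,20)→(20,31,33)
g: translate: b→-9 (≡31 mod 40), so (20,31,33)→(20,-9,22)
g: reduced (well bottom): (20,-9,22) with a≤c, −a<b≤a
reduced forms (-21, -13, -22) vs (20, -9, 22) ⇒ inequivalent

no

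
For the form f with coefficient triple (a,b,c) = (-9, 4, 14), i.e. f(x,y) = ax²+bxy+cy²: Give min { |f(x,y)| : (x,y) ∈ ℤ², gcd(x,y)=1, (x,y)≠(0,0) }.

descent: ρ → (14,-4,-9)
descent: ρ → (-9,22,1)  [lands on river]
river: ρ → (1,22,-9)
river: ρ → (-9,14,9)
river: ρ → (9,22,-1)
river: ρ → (-1,22,9)
river: ρ → (9,14,-9)
closes: descent 2, river 6
min |a| on river = 1

1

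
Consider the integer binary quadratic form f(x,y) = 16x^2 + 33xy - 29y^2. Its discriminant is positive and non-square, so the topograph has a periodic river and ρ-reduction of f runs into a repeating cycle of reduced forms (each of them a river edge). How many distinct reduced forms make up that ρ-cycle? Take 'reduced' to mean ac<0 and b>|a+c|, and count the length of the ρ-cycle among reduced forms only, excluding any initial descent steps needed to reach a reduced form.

D = 2945, ⌊√D⌋ = 54
river: ρ → (-29,25,20)
river: ρ → (20,15,-34)
river: ρ → (-34,53,1)
river: ρ → (1,53,-34)
river: ρ → (-34,15,20)
river: ρ → (20,25,-29)
river: ρ → (-29,33,16)
river: ρ → (16,31,-31)
river: ρ → (-31,31,16)
river: ρ → (16,33,-29)
ρ-cycle length = 10 (tail of 0 descent steps not counted)

10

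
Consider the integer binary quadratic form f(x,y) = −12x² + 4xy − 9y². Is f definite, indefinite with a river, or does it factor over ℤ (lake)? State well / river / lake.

D = b²−4ac = 4² − 4·(-12)·(-9) = -416
D < 0 ⇒ definite ⇒ every region one sign ⇒ single well

well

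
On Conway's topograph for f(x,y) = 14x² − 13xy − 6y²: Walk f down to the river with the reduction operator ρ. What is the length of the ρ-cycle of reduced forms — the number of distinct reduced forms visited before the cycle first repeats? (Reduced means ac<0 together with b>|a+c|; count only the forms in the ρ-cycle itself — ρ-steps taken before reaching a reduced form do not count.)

D = 505, ⌊√D⌋ = 22
descent: ρ → (-6,13,14)  [lands on river]
river: ρ → (14,15,-5)
river: ρ → (-5,15,14)
river: ρ → (14,13,-6)
river: ρ → (-6,11,16)
river: ρ → (16,21,-1)
river: ρ → (-1,21,16)
river: ρ → (16,11,-6)
ρ-cycle length = 8 (tail of 1 descent step not counted)

8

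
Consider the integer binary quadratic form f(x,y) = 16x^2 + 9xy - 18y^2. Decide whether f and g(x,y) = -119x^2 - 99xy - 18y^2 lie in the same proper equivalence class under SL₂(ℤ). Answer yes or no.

D₁ = 1233, D₂ = 1233
river cycle of f (length 32): (-18, 27, 7), (7, 29, -14), (-14, 27, 9), (9, 27, -14), (-14, 29, 7), (7, 27, -18), (-18, 9, 16), (16, 23, -11), (-11, 21, 18), (18, 15, -14), … (22 more)
river cycle of g (length 32): (-18, 27, 7), (7, 29, -14), (-14, 27, 9), (9, 27, -14), (-14, 29, 7), (7, 27, -18), (-18, 9, 16), (16, 23, -11), (-11, 21, 18), (18, 15, -14), … (22 more)
cycles coincide ⇒ equivalent

yes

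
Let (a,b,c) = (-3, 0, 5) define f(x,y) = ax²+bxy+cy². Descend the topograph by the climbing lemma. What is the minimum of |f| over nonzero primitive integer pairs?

descent: ρ → (5,0,-3)
descent: ρ → (-3,6,2)  [lands on river]
river: ρ → (2,6,-3)
closes: descent 2, river 2
min |a| on river = 2

2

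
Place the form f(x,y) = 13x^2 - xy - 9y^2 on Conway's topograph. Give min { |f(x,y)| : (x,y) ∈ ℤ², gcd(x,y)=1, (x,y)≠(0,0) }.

descent: ρ → (-9,19,3)  [lands on river]
river: ρ → (3,17,-15)
river: ρ → (-15,13,5)
river: ρ → (5,17,-9)
closes: descent 1, river 4
min |a| on river = 3

3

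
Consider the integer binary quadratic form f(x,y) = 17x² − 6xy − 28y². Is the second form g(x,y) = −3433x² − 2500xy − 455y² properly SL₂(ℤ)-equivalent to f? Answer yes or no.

D₁ = 1940, D₂ = 1940
river cycle of f (length 6): (17, 28, -17), (-17, 40, 5), (5, 40, -17), (-17, 28, 17), (17, 40, -5), (-5, 40, 17)
river cycle of g (length 6): (17, 28, -17), (-17, 40, 5), (5, 40, -17), (-17, 28, 17), (17, 40, -5), (-5, 40, 17)
cycles coincide ⇒ equivalent

yes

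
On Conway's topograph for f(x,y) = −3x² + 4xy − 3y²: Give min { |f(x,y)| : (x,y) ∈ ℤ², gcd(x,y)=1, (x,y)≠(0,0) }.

translate: b→2 (≡-4 mod 6), so (3,-4,3)→(3,2,2)
flip: (3,2,2)→(2,-2,3)
translate: b→2 (≡-2 mod 4), so (2,-2,3)→(2,2,3)
reduced (well bottom): (2,2,3) with a≤c, −a<b≤a
well minimum |f| = |-2| = 2 (negative-definite)

2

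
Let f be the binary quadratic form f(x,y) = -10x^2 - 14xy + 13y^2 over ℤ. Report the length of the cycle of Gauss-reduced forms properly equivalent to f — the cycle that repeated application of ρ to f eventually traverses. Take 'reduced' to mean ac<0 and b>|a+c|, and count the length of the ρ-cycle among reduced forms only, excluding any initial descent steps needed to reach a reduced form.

D = 716, ⌊√D⌋ = 26
descent: ρ → (13,14,-10)  [lands on river]
river: ρ → (-10,26,1)
river: ρ → (1,26,-10)
river: ρ → (-10,14,13)
river: ρ → (13,12,-11)
river: ρ → (-11,10,14)
river: ρ → (14,18,-7)
river: ρ → (-7,24,5)
river: ρ → (5,26,-2)
river: ρ → (-2,26,5)
river: ρ → (5,24,-7)
river: ρ → (-7,18,14)
river: ρ → (14,10,-11)
river: ρ → (-11,12,13)
ρ-cycle length = 14 (tail of 1 descent step not counted)

14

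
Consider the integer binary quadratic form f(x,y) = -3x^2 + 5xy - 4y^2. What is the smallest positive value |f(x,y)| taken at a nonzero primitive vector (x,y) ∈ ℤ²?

translate: b→1 (≡-5 mod 6), so (3,-5,4)→(3,1,2)
flip: (3,1,2)→(2,-1,3)
reduced (well bottom): (2,-1,3) with a≤c, −a<b≤a
well minimum |f| = |-2| = 2 (negative-definite)

2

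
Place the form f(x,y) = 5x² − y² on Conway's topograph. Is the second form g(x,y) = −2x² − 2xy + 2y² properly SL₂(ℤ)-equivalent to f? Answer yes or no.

D₁ = 20, D₂ = 20
river cycle of f (length 2): (-1, 4, 1), (1, 4, -1)
river cycle of g (length 2): (2, 2, -2), (-2, 2, 2)
cycles differ ⇒ inequivalent

no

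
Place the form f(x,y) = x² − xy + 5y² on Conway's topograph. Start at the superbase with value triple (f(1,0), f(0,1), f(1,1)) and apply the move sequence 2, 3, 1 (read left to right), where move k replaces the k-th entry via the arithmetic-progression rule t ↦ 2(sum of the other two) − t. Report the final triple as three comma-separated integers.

start (1,5,5) = (f(1,0),f(0,1),f(1,1))
replace slot 2: 2·(1+5) − 5 = 7 → (1,7,5)
replace slot 3: 2·(1+7) − 5 = 11 → (1,7,11)
replace slot 1: 2·(7+11) − 1 = 35 → (35,7,11)

35,7,11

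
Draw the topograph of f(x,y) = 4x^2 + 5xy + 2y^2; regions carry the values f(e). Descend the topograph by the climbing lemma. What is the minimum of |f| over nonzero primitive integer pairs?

translate: b→-3 (≡5 mod 8), so (4,5,2)→(4,-3,1)
flip: (4,-3,1)→(1,3,4)
translate: b→1 (≡3 mod 2), so (1,3,4)→(1,1,2)
reduced (well bottom): (1,1,2) with a≤c, −a<b≤a
well minimum = a = 1

1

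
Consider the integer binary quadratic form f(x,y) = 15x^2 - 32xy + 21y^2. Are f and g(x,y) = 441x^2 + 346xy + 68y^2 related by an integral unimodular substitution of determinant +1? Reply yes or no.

D₁ = -236, D₂ = -236
f: translate: b→-2 (≡-32 mod 30), so (15,-32,21)→(15,-2,4)
f: flip: (15,-2,4)→(4,2,15)
f: reduced (well bottom): (4,2,15) with a≤c, −a<b≤a
g: flip: (441,346,68)→(68,-346,441)
g: translate: b→62 (≡-346 mod 136), so (68,-346,441)→(68,62,15)
g: flip: (68,62,15)→(15,-62,68)
g: translate: b→-2 (≡-62 mod 30), so (15,-62,68)→(15,-2,4)
g: flip: (15,-2,4)→(4,2,15)
g: reduced (well bottom): (4,2,15) with a≤c, −a<b≤a
reduced forms (4, 2, 15) vs (4, 2, 15) ⇒ equivalent

yes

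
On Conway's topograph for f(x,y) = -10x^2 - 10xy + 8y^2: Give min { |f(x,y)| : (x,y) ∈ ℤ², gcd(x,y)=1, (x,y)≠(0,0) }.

descent: ρ → (8,10,-10)  [lands on river]
river: ρ → (-10,10,8)
river: ρ → (8,6,-12)
river: ρ → (-12,18,2)
river: ρ → (2,18,-12)
river: ρ → (-12,6,8)
closes: descent 1, river 6
min |a| on river = 2

2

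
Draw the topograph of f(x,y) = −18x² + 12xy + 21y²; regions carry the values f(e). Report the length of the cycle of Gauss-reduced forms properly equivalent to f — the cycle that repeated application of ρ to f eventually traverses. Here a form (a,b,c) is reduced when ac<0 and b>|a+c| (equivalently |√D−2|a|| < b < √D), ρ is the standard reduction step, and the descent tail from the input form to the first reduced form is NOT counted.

D = 1656, ⌊√D⌋ = 40
river: ρ → (21,30,-9)
river: ρ → (-9,24,30)
river: ρ → (30,36,-3)
river: ρ → (-3,36,30)
river: ρ → (30,24,-9)
river: ρ → (-9,30,21)
river: ρ → (21,12,-18)
river: ρ → (-18,24,15)
river: ρ → (15,36,-6)
river: ρ → (-6,36,15)
river: ρ → (15,24,-18)
river: ρ → (-18,12,21)
ρ-cycle length = 12 (tail of 0 descent steps not counted)

12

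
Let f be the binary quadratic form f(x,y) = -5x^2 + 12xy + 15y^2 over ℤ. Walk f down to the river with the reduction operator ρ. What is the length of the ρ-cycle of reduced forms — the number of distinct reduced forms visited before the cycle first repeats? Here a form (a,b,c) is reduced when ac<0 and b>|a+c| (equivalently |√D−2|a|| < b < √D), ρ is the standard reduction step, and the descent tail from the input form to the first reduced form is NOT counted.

D = 444, ⌊√D⌋ = 21
river: ρ → (15,18,-2)
river: ρ → (-2,18,15)
river: ρ → (15,12,-5)
river: ρ → (-5,18,6)
river: ρ → (6,18,-5)
river: ρ → (-5,12,15)
ρ-cycle length = 6 (tail of 0 descent steps not counted)

6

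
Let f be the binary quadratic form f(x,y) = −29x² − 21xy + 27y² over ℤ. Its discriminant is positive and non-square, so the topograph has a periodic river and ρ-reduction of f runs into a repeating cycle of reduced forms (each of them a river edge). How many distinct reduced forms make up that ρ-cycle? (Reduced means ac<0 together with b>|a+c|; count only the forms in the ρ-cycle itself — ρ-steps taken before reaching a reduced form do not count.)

D = 3573, ⌊√D⌋ = 59
descent: ρ → (27,21,-29)  [lands on river]
river: ρ → (-29,37,19)
river: ρ → (19,39,-27)
river: ρ → (-27,15,31)
river: ρ → (31,47,-11)
river: ρ → (-11,41,43)
river: ρ → (43,45,-9)
river: ρ → (-9,45,43)
river: ρ → (43,41,-11)
river: ρ → (-11,47,31)
river: ρ → (31,15,-27)
river: ρ → (-27,39,19)
river: ρ → (19,37,-29)
river: ρ → (-29,21,27)
river: ρ → (27,33,-23)
river: ρ → (-23,59,1)
river: ρ → (1,59,-23)
river: ρ → (-23,33,27)
ρ-cycle length = 18 (tail of 1 descent step not counted)

18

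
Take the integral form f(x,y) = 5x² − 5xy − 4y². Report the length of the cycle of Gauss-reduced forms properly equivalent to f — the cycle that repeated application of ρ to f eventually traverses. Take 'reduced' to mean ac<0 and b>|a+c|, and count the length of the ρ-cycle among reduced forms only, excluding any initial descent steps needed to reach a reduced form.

D = 105, ⌊√D⌋ = 10
descent: ρ → (-4,5,5)  [lands on river]
river: ρ → (5,5,-4)
river: ρ → (-4,3,6)
river: ρ → (6,9,-1)
river: ρ → (-1,9,6)
river: ρ → (6,3,-4)
ρ-cycle length = 6 (tail of 1 descent step not counted)

6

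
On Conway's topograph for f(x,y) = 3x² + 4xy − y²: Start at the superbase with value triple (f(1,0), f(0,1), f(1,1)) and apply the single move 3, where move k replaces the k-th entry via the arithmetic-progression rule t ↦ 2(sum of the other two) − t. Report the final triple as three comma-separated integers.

start (3,-1,6) = (f(1,0),f(0,1),f(1,1))
replace slot 3: 2·(3+(-1)) − 6 = -2 → (3,-1,-2)

3,-1,-2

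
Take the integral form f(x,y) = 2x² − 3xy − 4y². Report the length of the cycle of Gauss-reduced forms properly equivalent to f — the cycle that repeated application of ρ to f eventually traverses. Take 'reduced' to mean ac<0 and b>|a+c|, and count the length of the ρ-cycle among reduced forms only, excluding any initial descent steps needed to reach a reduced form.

D = 41, ⌊√D⌋ = 6
descent: ρ → (-4,3,2)  [lands on river]
river: ρ → (2,5,-2)
river: ρ → (-2,3,4)
river: ρ → (4,5,-1)
river: ρ → (-1,5,4)
river: ρ → (4,3,-2)
river: ρ → (-2,5,2)
river: ρ → (2,3,-4)
river: ρ → (-4,5,1)
river: ρ → (1,5,-4)
ρ-cycle length = 10 (tail of 1 descent step not counted)

10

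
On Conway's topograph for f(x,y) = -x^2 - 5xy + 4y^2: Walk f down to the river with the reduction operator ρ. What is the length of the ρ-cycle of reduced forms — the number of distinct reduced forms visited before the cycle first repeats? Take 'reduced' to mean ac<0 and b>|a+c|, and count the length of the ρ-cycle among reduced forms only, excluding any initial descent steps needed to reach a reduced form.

D = 41, ⌊√D⌋ = 6
descent: ρ → (4,5,-1)  [lands on river]
river: ρ → (-1,5,4)
river: ρ → (4,3,-2)
river: ρ → (-2,5,2)
river: ρ → (2,3,-4)
river: ρ → (-4,5,1)
river: ρ → (1,5,-4)
river: ρ → (-4,3,2)
river: ρ → (2,5,-2)
river: ρ → (-2,3,4)
ρ-cycle length = 10 (tail of 1 descent step not counted)

10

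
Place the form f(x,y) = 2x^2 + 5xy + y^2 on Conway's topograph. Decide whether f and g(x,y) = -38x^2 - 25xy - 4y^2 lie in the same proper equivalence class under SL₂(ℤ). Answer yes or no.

D₁ = 17, D₂ = 17
river cycle of f (length 6): (1, 3, -2), (-2, 1, 2), (2, 3, -1), (-1, 3, 2), (2, 1, -2), (-2, 3, 1)
river cycle of g (length 6): (1, 3, -2), (-2, 1, 2), (2, 3, -1), (-1, 3, 2), (2, 1, -2), (-2, 3, 1)
cycles coincide ⇒ equivalent

yes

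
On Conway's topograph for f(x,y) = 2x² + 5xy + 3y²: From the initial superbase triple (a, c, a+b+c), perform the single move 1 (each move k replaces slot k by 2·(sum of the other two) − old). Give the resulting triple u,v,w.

start (2,3,10) = (f(1,0),f(0,1),f(1,1))
replace slot 1: 2·(3+10) − 2 = 24 → (24,3,10)

24,3,10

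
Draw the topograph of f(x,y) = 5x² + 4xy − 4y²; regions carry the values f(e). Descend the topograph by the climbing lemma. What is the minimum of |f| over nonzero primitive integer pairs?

river: ρ → (-4,4,5)
river: ρ → (5,6,-3)
river: ρ → (-3,6,5)
river: ρ → (5,4,-4)
closes: descent 0, river 4
min |a| on river = 3

3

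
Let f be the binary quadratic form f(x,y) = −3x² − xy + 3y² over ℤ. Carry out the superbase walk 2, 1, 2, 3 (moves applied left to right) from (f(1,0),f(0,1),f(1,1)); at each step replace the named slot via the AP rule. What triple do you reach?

start (-3,3,-1) = (f(1,0),f(0,1),f(1,1))
replace slot 2: 2·((-3)+(-1)) − 3 = -11 → (-3,-11,-1)
replace slot 1: 2·((-11)+(-1)) − (-3) = -21 → (-21,-11,-1)
replace slot 2: 2·((-21)+(-1)) − (-11) = -33 → (-21,-33,-1)
replace slot 3: 2·((-21)+(-33)) − (-1) = -107 → (-21,-33,-107)

-21,-33,-107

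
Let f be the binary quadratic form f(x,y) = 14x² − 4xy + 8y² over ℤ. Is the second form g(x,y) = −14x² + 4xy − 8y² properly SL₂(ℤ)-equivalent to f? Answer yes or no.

D₁ = -432, D₂ = -432
f: flip: (14,-4,8)→(8,4,14)
f: reduced (well bottom): (8,4,14) with a≤c, −a<b≤a
g is negative-definite; reduce −g:
−g: flip: (14,-4,8)→(8,4,14)
−g: reduced (well bottom): (8,4,14) with a≤c, −a<b≤a
flip sign back: reduced form of g is (-8,-4,-14)
reduced forms (8, 4, 14) vs (-8, -4, -14) ⇒ inequivalent

no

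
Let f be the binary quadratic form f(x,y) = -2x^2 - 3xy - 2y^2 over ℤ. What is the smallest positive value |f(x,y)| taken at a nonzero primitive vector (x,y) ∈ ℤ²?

translate: b→-1 (≡3 mod 4), so (2,3,2)→(2,-1,1)
flip: (2,-1,1)→(1,1,2)
reduced (well bottom): (1,1,2) with a≤c, −a<b≤a
well minimum |f| = |-1| = 1 (negative-definite)

1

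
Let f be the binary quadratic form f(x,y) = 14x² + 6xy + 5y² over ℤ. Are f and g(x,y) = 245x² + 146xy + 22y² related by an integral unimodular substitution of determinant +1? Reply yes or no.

D₁ = -244, D₂ = -244
f: flip: (14,6,5)→(5,-6,14)
f: translate: b→4 (≡-6 mod 10), so (5,-6,14)→(5,4,13)
f: reduced (well bottom): (5,4,13) with a≤c, −a<b≤a
g: flip: (245,146,22)→(22,-146,245)
g: translate: b→-14 (≡-146 mod 44), so (22,-146,245)→(22,-14,5)
g: flip: (22,-14,5)→(5,14,22)
g: translate: b→4 (≡14 mod 10), so (5,14,22)→(5,4,13)
g: reduced (well bottom): (5,4,13) with a≤c, −a<b≤a
reduced forms (5, 4, 13) vs (5, 4, 13) ⇒ equivalent

yes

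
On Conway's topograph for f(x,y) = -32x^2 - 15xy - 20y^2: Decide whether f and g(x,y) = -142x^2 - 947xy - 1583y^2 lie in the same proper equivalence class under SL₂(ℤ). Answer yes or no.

D₁ = -2335, D₂ = -2335
f is negative-definite; reduce −f:
−f: flip: (32,15,20)→(20,-15,32)
−f: reduced (well bottom): (20,-15,32) with a≤c, −a<b≤a
flip sign back: reduced form of f is (-20,15,-32)
g is negative-definite; reduce −g:
−g: translate: b→95 (≡947 mod 284), so (142,947,1583)→(142,95,20)
−g: flip: (142,95,20)→(20,-95,142)
−g: translate: b→-15 (≡-95 mod 40), so (20,-95,142)→(20,-15,32)
−g: reduced (well bottom): (20,-15,32) with a≤c, −a<b≤a
flip sign back: reduced form of g is (-20,15,-32)
reduced forms (-20, 15, -32) vs (-20, 15, -32) ⇒ equivalent

yes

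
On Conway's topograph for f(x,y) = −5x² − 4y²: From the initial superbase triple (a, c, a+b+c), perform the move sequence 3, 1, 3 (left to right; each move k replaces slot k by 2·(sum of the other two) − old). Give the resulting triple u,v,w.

start (-5,-4,-9) = (f(1,0),f(0,1),f(1,1))
replace slot 3: 2·((-5)+(-4)) − (-9) = -9 → (-5,-4,-9)
replace slot 1: 2·((-4)+(-9)) − (-5) = -21 → (-21,-4,-9)
replace slot 3: 2·((-21)+(-4)) − (-9) = -41 → (-21,-4,-41)

-21,-4,-41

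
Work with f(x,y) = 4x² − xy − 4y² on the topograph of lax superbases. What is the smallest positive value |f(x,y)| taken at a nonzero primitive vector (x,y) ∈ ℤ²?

descent: ρ → (-4,1,4)  [lands on river]
river: ρ → (4,7,-1)
river: ρ → (-1,7,4)
river: ρ → (4,1,-4)
river: ρ → (-4,7,1)
river: ρ → (1,7,-4)
closes: descent 1, river 6
min |a| on river = 1

1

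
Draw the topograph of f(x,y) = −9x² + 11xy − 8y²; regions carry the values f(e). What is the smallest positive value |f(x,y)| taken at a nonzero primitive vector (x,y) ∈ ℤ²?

translate: b→7 (≡-11 mod 18), so (9,-11,8)→(9,7,6)
flip: (9,7,6)→(6,-7,9)
translate: b→5 (≡-7 mod 12), so (6,-7,9)→(6,5,8)
reduced (well bottom): (6,5,8) with a≤c, −a<b≤a
well minimum |f| = |-6| = 6 (negative-definite)

6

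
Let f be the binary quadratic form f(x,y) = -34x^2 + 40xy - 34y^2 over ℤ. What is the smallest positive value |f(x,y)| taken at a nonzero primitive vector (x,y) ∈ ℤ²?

translate: b→28 (≡-40 mod 68), so (34,-40,34)→(34,28,28)
flip: (34,28,28)→(28,-28,34)
translate: b→28 (≡-28 mod 56), so (28,-28,34)→(28,28,34)
reduced (well bottom): (28,28,34) with a≤c, −a<b≤a
well minimum |f| = |-28| = 28 (negative-definite)

28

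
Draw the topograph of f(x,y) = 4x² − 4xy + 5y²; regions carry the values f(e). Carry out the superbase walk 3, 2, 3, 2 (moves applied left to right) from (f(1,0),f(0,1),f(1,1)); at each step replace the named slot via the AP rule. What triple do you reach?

start (4,5,5) = (f(1,0),f(0,1),f(1,1))
replace slot 3: 2·(4+5) − 5 = 13 → (4,5,13)
replace slot 2: 2·(4+13) − 5 = 29 → (4,29,13)
replace slot 3: 2·(4+29) − 13 = 53 → (4,29,53)
replace slot 2: 2·(4+53) − 29 = 85 → (4,85,53)

4,85,53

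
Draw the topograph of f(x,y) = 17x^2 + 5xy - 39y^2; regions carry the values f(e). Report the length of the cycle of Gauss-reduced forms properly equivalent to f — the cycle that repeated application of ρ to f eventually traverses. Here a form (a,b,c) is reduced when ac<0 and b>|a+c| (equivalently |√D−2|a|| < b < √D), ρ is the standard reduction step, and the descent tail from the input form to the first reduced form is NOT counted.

D = 2677, ⌊√D⌋ = 51
descent: ρ → (-39,-5,17)
descent: ρ → (17,39,-17)  [lands on river]
river: ρ → (-17,29,27)
river: ρ → (27,25,-19)
river: ρ → (-19,51,1)
river: ρ → (1,51,-19)
river: ρ → (-19,25,27)
river: ρ → (27,29,-17)
river: ρ → (-17,39,17)
river: ρ → (17,29,-27)
river: ρ → (-27,25,19)
river: ρ → (19,51,-1)
river: ρ → (-1,51,19)
river: ρ → (19,25,-27)
river: ρ → (-27,29,17)
ρ-cycle length = 14 (tail of 2 descent steps not counted)

14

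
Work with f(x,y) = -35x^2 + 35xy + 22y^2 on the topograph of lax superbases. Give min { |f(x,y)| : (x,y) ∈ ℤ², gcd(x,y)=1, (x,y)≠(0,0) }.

river: ρ → (22,53,-17)
river: ρ → (-17,49,28)
river: ρ → (28,63,-3)
river: ρ → (-3,63,28)
river: ρ → (28,49,-17)
river: ρ → (-17,53,22)
river: ρ → (22,35,-35)
river: ρ → (-35,35,22)
closes: descent 0, river 8
min |a| on river = 3

3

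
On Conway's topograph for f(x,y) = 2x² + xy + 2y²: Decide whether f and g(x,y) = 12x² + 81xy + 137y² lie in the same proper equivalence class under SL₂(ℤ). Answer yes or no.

D₁ = -15, D₂ = -15
f: reduced (well bottom): (2,1,2) with a≤c, −a<b≤a
g: translate: b→9 (≡81 mod 24), so (12,81,137)→(12,9,2)
g: flip: (12,9,2)→(2,-9,12)
g: translate: b→-1 (≡-9 mod 4), so (2,-9,12)→(2,-1,2)
g: flip: (2,-1,2)→(2,1,2)
g: reduced (well bottom): (2,1,2) with a≤c, −a<b≤a
reduced forms (2, 1, 2) vs (2, 1, 2) ⇒ equivalent

yes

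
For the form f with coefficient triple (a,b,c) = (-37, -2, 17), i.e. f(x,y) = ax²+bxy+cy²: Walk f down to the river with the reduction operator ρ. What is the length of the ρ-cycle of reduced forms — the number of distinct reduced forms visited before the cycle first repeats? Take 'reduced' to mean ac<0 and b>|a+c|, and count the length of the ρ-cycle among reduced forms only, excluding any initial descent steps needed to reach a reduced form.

D = 2520, ⌊√D⌋ = 50
descent: ρ → (17,36,-18)  [lands on river]
river: ρ → (-18,36,17)
river: ρ → (17,32,-22)
river: ρ → (-22,12,27)
river: ρ → (27,42,-7)
river: ρ → (-7,42,27)
river: ρ → (27,12,-22)
river: ρ → (-22,32,17)
ρ-cycle length = 8 (tail of 1 descent step not counted)

8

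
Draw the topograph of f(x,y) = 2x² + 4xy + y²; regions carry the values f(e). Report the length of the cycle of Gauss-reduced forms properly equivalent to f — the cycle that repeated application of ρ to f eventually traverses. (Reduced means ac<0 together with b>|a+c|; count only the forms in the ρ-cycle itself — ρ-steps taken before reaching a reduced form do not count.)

D = 8, ⌊√D⌋ = 2
descent: ρ → (1,2,-1)  [lands on river]
river: ρ → (-1,2,1)
ρ-cycle length = 2 (tail of 1 descent step not counted)

2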